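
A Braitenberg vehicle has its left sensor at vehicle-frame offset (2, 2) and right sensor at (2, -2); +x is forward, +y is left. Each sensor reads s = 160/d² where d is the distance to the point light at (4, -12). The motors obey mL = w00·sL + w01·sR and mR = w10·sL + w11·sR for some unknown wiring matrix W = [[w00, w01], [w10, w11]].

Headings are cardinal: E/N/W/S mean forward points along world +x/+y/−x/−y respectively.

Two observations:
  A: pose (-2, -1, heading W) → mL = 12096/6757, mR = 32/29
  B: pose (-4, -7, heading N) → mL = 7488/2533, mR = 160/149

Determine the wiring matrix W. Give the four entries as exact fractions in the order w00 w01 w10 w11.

1 1 1 0

obs A: pose=(-2,-1,W) → sL=32/29, sR=160/233, mL=12096/6757, mR=32/29
obs B: pose=(-4,-7,N) → sL=160/149, sR=32/17, mL=7488/2533, mR=160/149
sensor matrix S = [[32/29, 160/233], [160/149, 32/17]]; det S = 22929408/17115481
solve [mL_A; mL_B] = S·[w00; w01] and [mR_A; mR_B] = S·[w10; w11]:
  w00 = 1, w01 = 1, w10 = 1, w11 = 0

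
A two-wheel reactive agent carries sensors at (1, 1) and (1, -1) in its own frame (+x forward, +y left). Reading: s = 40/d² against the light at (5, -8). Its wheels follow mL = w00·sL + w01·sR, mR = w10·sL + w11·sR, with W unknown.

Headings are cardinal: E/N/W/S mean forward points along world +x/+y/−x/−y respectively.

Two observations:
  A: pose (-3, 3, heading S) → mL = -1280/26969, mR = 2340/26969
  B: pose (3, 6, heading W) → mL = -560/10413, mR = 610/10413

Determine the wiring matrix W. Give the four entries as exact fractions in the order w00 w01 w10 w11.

-1 1 -1/2 1

obs A: pose=(-3,3,S) → sL=40/149, sR=40/181, mL=-1280/26969, mR=2340/26969
obs B: pose=(3,6,W) → sL=20/89, sR=20/117, mL=-560/10413, mR=610/10413
sensor matrix S = [[40/149, 40/181], [20/89, 20/117]]; det S = -1059200/280828197
solve [mL_A; mL_B] = S·[w00; w01] and [mR_A; mR_B] = S·[w10; w11]:
  w00 = -1, w01 = 1, w10 = -1/2, w11 = 1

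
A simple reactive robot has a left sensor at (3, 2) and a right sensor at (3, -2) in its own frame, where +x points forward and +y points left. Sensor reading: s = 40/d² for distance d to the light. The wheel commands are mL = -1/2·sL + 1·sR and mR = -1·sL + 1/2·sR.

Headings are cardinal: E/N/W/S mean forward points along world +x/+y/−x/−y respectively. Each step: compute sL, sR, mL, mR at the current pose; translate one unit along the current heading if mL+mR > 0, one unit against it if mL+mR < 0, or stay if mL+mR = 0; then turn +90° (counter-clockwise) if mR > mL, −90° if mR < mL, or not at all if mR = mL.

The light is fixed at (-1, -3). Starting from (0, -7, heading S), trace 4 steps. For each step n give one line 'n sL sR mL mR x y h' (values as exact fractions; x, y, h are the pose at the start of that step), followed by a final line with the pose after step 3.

0 20/29 4/5 66/145 -42/145 0 -7 S
1 40/53 40/13 1860/689 540/689 0 -8 W
2 5 5 5/2 -5/2 -1 -8 N
3 20/9 20/29 -110/261 -490/261 -1 -8 E
final -2 -8 S

n=0: pose=(0,-7,S); sL=20/29, sR=4/5; mL=66/145, mR=-42/145; mL+mR=24/145 → advance +1; mR−mL=-108/145 → turn -1·90°
n=1: pose=(0,-8,W); sL=40/53, sR=40/13; mL=1860/689, mR=540/689; mL+mR=2400/689 → advance +1; mR−mL=-1320/689 → turn -1·90°
n=2: pose=(-1,-8,N); sL=5, sR=5; mL=5/2, mR=-5/2; mL+mR=0 → advance +0; mR−mL=-5 → turn -1·90°
n=3: pose=(-1,-8,E); sL=20/9, sR=20/29; mL=-110/261, mR=-490/261; mL+mR=-200/87 → advance -1; mR−mL=-380/261 → turn -1·90°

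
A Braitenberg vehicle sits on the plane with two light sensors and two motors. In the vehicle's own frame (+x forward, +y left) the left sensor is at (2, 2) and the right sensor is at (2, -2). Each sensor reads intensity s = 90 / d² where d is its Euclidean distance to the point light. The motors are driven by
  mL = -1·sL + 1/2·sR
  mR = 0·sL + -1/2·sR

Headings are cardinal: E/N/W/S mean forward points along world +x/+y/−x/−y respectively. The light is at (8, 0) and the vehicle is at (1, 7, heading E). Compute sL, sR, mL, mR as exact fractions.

45/53 9/5 27/530 -9/10

left sensor world pos  = (3, 9); dL² = 106
right sensor world pos = (3, 5); dR² = 50
sL = 90/106 = 45/53
sR = 90/50 = 9/5
mL = -1·sL + 1/2·sR = 27/530
mR = 0·sL + -1/2·sR = -9/10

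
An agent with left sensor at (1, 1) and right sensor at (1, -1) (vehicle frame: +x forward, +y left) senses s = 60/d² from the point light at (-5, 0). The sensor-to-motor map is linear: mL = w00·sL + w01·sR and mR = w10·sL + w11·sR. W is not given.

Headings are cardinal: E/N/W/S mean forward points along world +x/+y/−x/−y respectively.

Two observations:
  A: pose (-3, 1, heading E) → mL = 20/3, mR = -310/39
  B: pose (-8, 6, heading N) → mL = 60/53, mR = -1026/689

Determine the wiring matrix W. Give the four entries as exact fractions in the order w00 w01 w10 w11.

obs A: pose=(-3,1,E) → sL=60/13, sR=20/3, mL=20/3, mR=-310/39
obs B: pose=(-8,6,N) → sL=12/13, sR=60/53, mL=60/53, mR=-1026/689
sensor matrix S = [[60/13, 20/3], [12/13, 60/53]]; det S = -640/689
solve [mL_A; mL_B] = S·[w00; w01] and [mR_A; mR_B] = S·[w10; w11]:
  w00 = 0, w01 = 1, w10 = -1, w11 = -1/2

0 1 -1 -1/2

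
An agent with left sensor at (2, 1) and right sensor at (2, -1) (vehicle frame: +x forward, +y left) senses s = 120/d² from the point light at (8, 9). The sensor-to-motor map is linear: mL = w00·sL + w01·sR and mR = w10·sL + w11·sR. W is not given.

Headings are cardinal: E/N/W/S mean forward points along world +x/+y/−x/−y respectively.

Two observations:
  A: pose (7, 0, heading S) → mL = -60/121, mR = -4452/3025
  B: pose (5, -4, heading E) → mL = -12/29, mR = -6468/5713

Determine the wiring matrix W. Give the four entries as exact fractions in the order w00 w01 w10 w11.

-1/2 0 -1 -1/2

obs A: pose=(7,0,S) → sL=120/121, sR=24/25, mL=-60/121, mR=-4452/3025
obs B: pose=(5,-4,E) → sL=24/29, sR=120/197, mL=-12/29, mR=-6468/5713
sensor matrix S = [[120/121, 24/25], [24/29, 120/197]]; det S = -3290112/17281825
solve [mL_A; mL_B] = S·[w00; w01] and [mR_A; mR_B] = S·[w10; w11]:
  w00 = -1/2, w01 = 0, w10 = -1, w11 = -1/2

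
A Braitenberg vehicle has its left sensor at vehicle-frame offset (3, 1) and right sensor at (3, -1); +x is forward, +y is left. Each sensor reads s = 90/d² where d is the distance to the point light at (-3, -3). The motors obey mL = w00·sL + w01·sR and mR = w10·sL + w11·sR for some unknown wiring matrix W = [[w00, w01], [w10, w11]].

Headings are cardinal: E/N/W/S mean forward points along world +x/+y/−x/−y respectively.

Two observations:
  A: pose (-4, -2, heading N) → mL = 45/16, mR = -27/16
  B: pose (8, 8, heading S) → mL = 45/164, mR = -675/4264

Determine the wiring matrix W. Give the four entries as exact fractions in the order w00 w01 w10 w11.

0 1/2 -1 1/2

obs A: pose=(-4,-2,N) → sL=9/2, sR=45/8, mL=45/16, mR=-27/16
obs B: pose=(8,8,S) → sL=45/104, sR=45/82, mL=45/164, mR=-675/4264
sensor matrix S = [[9/2, 45/8], [45/104, 45/82]]; det S = 1215/34112
solve [mL_A; mL_B] = S·[w00; w01] and [mR_A; mR_B] = S·[w10; w11]:
  w00 = 0, w01 = 1/2, w10 = -1, w11 = 1/2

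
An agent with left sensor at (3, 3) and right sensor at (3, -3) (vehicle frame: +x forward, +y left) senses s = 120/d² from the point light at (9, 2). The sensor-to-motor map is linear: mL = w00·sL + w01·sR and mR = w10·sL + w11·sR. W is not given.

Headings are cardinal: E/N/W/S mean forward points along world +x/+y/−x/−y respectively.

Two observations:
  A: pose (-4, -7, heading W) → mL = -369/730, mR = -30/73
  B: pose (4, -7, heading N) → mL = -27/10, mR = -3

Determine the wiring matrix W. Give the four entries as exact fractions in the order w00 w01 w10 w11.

obs A: pose=(-4,-7,W) → sL=3/10, sR=30/73, mL=-369/730, mR=-30/73
obs B: pose=(4,-7,N) → sL=6/5, sR=3, mL=-27/10, mR=-3
sensor matrix S = [[3/10, 30/73], [6/5, 3]]; det S = 297/730
solve [mL_A; mL_B] = S·[w00; w01] and [mR_A; mR_B] = S·[w10; w11]:
  w00 = -1, w01 = -1/2, w10 = 0, w11 = -1

-1 -1/2 0 -1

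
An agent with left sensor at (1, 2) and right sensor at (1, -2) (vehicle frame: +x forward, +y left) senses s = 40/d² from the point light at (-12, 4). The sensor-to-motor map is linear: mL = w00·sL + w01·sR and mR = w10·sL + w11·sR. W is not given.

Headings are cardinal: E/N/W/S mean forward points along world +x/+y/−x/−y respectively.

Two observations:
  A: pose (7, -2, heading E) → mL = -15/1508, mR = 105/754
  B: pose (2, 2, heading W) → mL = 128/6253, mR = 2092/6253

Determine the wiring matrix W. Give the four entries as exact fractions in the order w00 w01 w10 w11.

-1 1 1 1/2

obs A: pose=(7,-2,E) → sL=5/52, sR=5/58, mL=-15/1508, mR=105/754
obs B: pose=(2,2,W) → sL=8/37, sR=40/169, mL=128/6253, mR=2092/6253
sensor matrix S = [[5/52, 5/58], [8/37, 40/169]]; det S = 9710/2357381
solve [mL_A; mL_B] = S·[w00; w01] and [mR_A; mR_B] = S·[w10; w11]:
  w00 = -1, w01 = 1, w10 = 1, w11 = 1/2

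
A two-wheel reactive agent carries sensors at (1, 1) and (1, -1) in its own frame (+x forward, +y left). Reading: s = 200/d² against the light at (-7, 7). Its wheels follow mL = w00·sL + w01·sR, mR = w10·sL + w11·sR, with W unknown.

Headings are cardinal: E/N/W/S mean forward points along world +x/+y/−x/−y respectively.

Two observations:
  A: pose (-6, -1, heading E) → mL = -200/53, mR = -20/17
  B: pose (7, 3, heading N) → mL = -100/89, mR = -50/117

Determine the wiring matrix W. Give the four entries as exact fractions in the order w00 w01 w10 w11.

obs A: pose=(-6,-1,E) → sL=200/53, sR=40/17, mL=-200/53, mR=-20/17
obs B: pose=(7,3,N) → sL=100/89, sR=100/117, mL=-100/89, mR=-50/117
sensor matrix S = [[200/53, 40/17], [100/89, 100/117]]; det S = 5456000/9382113
solve [mL_A; mL_B] = S·[w00; w01] and [mR_A; mR_B] = S·[w10; w11]:
  w00 = -1, w01 = 0, w10 = 0, w11 = -1/2

-1 0 0 -1/2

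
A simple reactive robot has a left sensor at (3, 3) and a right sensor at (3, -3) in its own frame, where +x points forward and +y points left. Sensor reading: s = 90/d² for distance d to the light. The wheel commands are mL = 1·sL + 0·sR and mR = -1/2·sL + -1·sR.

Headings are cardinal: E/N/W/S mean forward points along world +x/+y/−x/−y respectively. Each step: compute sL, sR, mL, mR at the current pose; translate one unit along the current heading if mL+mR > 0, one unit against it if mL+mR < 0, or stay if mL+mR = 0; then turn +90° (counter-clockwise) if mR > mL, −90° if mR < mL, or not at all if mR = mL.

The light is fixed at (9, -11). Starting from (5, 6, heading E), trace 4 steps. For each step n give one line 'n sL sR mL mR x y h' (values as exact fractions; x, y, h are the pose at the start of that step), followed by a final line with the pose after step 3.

n=0: pose=(5,6,E); sL=90/401, sR=90/197; mL=90/401, mR=-44955/78997; mL+mR=-27225/78997 → advance -1; mR−mL=-62685/78997 → turn -1·90°
n=1: pose=(4,6,S); sL=9/20, sR=9/26; mL=9/20, mR=-297/520; mL+mR=-63/520 → advance -1; mR−mL=-531/520 → turn -1·90°
n=2: pose=(4,7,W); sL=90/289, sR=18/101; mL=90/289, mR=-9747/29189; mL+mR=-657/29189 → advance -1; mR−mL=-18837/29189 → turn -1·90°
n=3: pose=(5,7,N); sL=9/49, sR=45/221; mL=9/49, mR=-6399/21658; mL+mR=-2421/21658 → advance -1; mR−mL=-10377/21658 → turn -1·90°

0 90/401 90/197 90/401 -44955/78997 5 6 E
1 9/20 9/26 9/20 -297/520 4 6 S
2 90/289 18/101 90/289 -9747/29189 4 7 W
3 9/49 45/221 9/49 -6399/21658 5 7 N
final 5 6 E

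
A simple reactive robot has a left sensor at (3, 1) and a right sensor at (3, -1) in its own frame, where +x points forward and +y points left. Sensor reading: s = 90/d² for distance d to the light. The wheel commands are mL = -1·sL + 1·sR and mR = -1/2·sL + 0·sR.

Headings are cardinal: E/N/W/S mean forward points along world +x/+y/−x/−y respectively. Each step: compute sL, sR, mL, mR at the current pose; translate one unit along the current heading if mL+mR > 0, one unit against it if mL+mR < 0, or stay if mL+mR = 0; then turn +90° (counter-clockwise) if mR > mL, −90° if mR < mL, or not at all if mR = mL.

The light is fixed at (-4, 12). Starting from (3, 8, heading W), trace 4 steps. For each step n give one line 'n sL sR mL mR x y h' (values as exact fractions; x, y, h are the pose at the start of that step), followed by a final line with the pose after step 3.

0 90/41 18/5 288/205 -45/41 3 8 W
1 45/13 9/5 -108/65 -45/26 2 8 N
2 90/97 10/13 -200/1261 -45/97 2 7 E
3 9/10 9/8 9/40 -9/20 1 7 S
final 1 8 W

n=0: pose=(3,8,W); sL=90/41, sR=18/5; mL=288/205, mR=-45/41; mL+mR=63/205 → advance +1; mR−mL=-513/205 → turn -1·90°
n=1: pose=(2,8,N); sL=45/13, sR=9/5; mL=-108/65, mR=-45/26; mL+mR=-441/130 → advance -1; mR−mL=-9/130 → turn -1·90°
n=2: pose=(2,7,E); sL=90/97, sR=10/13; mL=-200/1261, mR=-45/97; mL+mR=-785/1261 → advance -1; mR−mL=-385/1261 → turn -1·90°
n=3: pose=(1,7,S); sL=9/10, sR=9/8; mL=9/40, mR=-9/20; mL+mR=-9/40 → advance -1; mR−mL=-27/40 → turn -1·90°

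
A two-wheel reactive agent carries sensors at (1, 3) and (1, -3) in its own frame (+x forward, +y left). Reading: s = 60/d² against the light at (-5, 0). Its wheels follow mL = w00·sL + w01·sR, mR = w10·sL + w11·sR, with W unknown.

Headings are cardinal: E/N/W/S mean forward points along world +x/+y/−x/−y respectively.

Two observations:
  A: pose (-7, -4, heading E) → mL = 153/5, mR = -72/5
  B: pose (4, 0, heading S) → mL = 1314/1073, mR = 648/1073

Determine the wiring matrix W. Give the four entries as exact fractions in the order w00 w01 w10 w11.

1 1/2 -1/2 1/2

obs A: pose=(-7,-4,E) → sL=30, sR=6/5, mL=153/5, mR=-72/5
obs B: pose=(4,0,S) → sL=12/29, sR=60/37, mL=1314/1073, mR=648/1073
sensor matrix S = [[30, 6/5], [12/29, 60/37]]; det S = 258336/5365
solve [mL_A; mL_B] = S·[w00; w01] and [mR_A; mR_B] = S·[w10; w11]:
  w00 = 1, w01 = 1/2, w10 = -1/2, w11 = 1/2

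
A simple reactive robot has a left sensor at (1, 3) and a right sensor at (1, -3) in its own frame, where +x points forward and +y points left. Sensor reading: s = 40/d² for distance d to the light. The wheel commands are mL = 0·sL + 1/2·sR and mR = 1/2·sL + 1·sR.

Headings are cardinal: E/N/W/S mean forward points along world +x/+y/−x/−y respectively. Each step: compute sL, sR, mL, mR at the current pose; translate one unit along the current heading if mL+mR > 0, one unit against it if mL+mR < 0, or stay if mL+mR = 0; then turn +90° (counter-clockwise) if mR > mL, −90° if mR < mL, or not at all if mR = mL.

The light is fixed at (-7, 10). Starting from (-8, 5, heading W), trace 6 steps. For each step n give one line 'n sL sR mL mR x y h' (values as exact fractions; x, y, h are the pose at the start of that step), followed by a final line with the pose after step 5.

0 10/17 5 5/2 90/17 -8 5 W
1 40/37 40/61 20/61 2700/2257 -9 5 S
2 4 20/41 10/41 102/41 -9 4 E
3 40/41 40/29 20/29 2220/1189 -8 4 N
4 10/17 5 5/2 90/17 -8 5 W
5 40/37 40/61 20/61 2700/2257 -9 5 S
final -9 4 E

n=0: pose=(-8,5,W); sL=10/17, sR=5; mL=5/2, mR=90/17; mL+mR=265/34 → advance +1; mR−mL=95/34 → turn +1·90°
n=1: pose=(-9,5,S); sL=40/37, sR=40/61; mL=20/61, mR=2700/2257; mL+mR=3440/2257 → advance +1; mR−mL=1960/2257 → turn +1·90°
n=2: pose=(-9,4,E); sL=4, sR=20/41; mL=10/41, mR=102/41; mL+mR=112/41 → advance +1; mR−mL=92/41 → turn +1·90°
n=3: pose=(-8,4,N); sL=40/41, sR=40/29; mL=20/29, mR=2220/1189; mL+mR=3040/1189 → advance +1; mR−mL=1400/1189 → turn +1·90°
n=4: pose=(-8,5,W); sL=10/17, sR=5; mL=5/2, mR=90/17; mL+mR=265/34 → advance +1; mR−mL=95/34 → turn +1·90°
n=5: pose=(-9,5,S); sL=40/37, sR=40/61; mL=20/61, mR=2700/2257; mL+mR=3440/2257 → advance +1; mR−mL=1960/2257 → turn +1·90°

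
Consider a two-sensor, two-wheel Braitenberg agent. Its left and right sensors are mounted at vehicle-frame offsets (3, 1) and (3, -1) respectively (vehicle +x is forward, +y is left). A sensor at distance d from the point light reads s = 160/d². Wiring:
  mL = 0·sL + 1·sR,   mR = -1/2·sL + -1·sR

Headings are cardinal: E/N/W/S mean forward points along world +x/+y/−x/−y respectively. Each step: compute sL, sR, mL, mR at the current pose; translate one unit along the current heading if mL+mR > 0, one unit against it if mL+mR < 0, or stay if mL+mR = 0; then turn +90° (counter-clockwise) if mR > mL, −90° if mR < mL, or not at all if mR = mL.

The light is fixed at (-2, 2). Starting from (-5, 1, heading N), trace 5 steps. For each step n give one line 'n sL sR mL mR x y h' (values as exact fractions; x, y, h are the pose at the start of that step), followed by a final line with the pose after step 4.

0 8 20 20 -24 -5 1 N
1 160 160/9 160/9 -880/9 -5 0 E
2 80/17 16/5 16/5 -472/85 -6 0 S
3 160/53 160/49 160/49 -12400/2597 -6 1 W
4 8 20 20 -24 -5 1 N
final -5 0 E

n=0: pose=(-5,1,N); sL=8, sR=20; mL=20, mR=-24; mL+mR=-4 → advance -1; mR−mL=-44 → turn -1·90°
n=1: pose=(-5,0,E); sL=160, sR=160/9; mL=160/9, mR=-880/9; mL+mR=-80 → advance -1; mR−mL=-1040/9 → turn -1·90°
n=2: pose=(-6,0,S); sL=80/17, sR=16/5; mL=16/5, mR=-472/85; mL+mR=-40/17 → advance -1; mR−mL=-744/85 → turn -1·90°
n=3: pose=(-6,1,W); sL=160/53, sR=160/49; mL=160/49, mR=-12400/2597; mL+mR=-80/53 → advance -1; mR−mL=-20880/2597 → turn -1·90°
n=4: pose=(-5,1,N); sL=8, sR=20; mL=20, mR=-24; mL+mR=-4 → advance -1; mR−mL=-44 → turn -1·90°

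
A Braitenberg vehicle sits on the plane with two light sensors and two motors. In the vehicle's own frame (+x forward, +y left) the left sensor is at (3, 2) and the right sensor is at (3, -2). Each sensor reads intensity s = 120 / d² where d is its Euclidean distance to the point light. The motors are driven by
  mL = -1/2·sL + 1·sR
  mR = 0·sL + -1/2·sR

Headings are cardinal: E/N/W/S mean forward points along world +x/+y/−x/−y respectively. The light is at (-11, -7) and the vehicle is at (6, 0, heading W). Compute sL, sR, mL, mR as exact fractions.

left sensor world pos  = (3, -2); dL² = 221
right sensor world pos = (3, 2); dR² = 277
sL = 120/221 = 120/221
sR = 120/277 = 120/277
mL = -1/2·sL + 1·sR = 9900/61217
mR = 0·sL + -1/2·sR = -60/277

120/221 120/277 9900/61217 -60/277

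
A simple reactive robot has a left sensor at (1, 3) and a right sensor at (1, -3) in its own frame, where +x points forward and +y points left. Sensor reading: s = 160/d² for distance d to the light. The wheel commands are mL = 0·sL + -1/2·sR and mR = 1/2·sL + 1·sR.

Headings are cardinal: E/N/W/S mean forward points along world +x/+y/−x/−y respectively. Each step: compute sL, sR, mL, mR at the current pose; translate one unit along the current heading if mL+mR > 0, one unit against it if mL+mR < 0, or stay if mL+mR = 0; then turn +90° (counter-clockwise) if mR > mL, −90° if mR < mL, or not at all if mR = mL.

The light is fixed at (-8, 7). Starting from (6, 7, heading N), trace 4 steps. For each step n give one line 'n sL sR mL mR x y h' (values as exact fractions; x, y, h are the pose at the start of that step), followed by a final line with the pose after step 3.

0 80/61 16/29 -8/29 2136/1769 6 7 N
1 160/173 32/37 -16/37 8496/6401 6 8 W
2 5/8 8/5 -4/5 153/80 5 8 S
3 32/41 32/41 -16/41 48/41 5 7 E
final 6 7 N

n=0: pose=(6,7,N); sL=80/61, sR=16/29; mL=-8/29, mR=2136/1769; mL+mR=1648/1769 → advance +1; mR−mL=2624/1769 → turn +1·90°
n=1: pose=(6,8,W); sL=160/173, sR=32/37; mL=-16/37, mR=8496/6401; mL+mR=5728/6401 → advance +1; mR−mL=11264/6401 → turn +1·90°
n=2: pose=(5,8,S); sL=5/8, sR=8/5; mL=-4/5, mR=153/80; mL+mR=89/80 → advance +1; mR−mL=217/80 → turn +1·90°
n=3: pose=(5,7,E); sL=32/41, sR=32/41; mL=-16/41, mR=48/41; mL+mR=32/41 → advance +1; mR−mL=64/41 → turn +1·90°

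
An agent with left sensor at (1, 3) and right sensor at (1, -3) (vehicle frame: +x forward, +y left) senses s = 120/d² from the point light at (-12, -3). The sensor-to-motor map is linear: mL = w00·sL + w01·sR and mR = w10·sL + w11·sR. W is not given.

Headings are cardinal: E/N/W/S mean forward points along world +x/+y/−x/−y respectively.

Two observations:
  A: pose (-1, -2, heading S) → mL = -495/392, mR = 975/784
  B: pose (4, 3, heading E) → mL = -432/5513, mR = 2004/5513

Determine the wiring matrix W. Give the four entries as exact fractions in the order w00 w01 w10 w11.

1 -1 1/2 1/2

obs A: pose=(-1,-2,S) → sL=30/49, sR=15/8, mL=-495/392, mR=975/784
obs B: pose=(4,3,E) → sL=12/37, sR=60/149, mL=-432/5513, mR=2004/5513
sensor matrix S = [[30/49, 15/8], [12/37, 60/149]]; det S = -195345/540274
solve [mL_A; mL_B] = S·[w00; w01] and [mR_A; mR_B] = S·[w10; w11]:
  w00 = 1, w01 = -1, w10 = 1/2, w11 = 1/2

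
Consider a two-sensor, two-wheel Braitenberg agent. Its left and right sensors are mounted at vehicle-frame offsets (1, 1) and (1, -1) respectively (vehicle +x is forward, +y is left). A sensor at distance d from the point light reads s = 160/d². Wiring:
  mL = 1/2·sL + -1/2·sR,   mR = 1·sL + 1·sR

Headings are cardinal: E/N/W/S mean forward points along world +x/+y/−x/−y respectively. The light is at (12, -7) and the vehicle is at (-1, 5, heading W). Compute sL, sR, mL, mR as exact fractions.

160/317 32/73 768/23141 21824/23141

left sensor world pos  = (-2, 4); dL² = 317
right sensor world pos = (-2, 6); dR² = 365
sL = 160/317 = 160/317
sR = 160/365 = 32/73
mL = 1/2·sL + -1/2·sR = 768/23141
mR = 1·sL + 1·sR = 21824/23141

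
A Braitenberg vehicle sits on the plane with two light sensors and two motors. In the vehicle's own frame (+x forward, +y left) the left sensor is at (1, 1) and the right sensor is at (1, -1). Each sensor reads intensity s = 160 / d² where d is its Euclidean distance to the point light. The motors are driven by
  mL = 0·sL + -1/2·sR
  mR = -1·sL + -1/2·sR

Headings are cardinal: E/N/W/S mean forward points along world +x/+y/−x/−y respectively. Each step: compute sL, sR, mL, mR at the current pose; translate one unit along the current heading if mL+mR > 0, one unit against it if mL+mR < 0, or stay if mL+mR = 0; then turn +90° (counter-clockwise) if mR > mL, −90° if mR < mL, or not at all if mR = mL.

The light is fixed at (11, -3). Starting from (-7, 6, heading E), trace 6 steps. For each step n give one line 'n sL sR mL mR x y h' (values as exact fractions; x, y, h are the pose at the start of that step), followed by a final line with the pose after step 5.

n=0: pose=(-7,6,E); sL=160/389, sR=160/353; mL=-80/353, mR=-87600/137317; mL+mR=-118720/137317 → advance -1; mR−mL=-160/389 → turn -1·90°
n=1: pose=(-8,6,S); sL=40/97, sR=10/29; mL=-5/29, mR=-1645/2813; mL+mR=-2130/2813 → advance -1; mR−mL=-40/97 → turn -1·90°
n=2: pose=(-8,7,W); sL=160/481, sR=160/521; mL=-80/521, mR=-121840/250601; mL+mR=-160320/250601 → advance -1; mR−mL=-160/481 → turn -1·90°
n=3: pose=(-7,7,N); sL=80/241, sR=16/41; mL=-8/41, mR=-5208/9881; mL+mR=-7136/9881 → advance -1; mR−mL=-80/241 → turn -1·90°
n=4: pose=(-7,6,E); sL=160/389, sR=160/353; mL=-80/353, mR=-87600/137317; mL+mR=-118720/137317 → advance -1; mR−mL=-160/389 → turn -1·90°
n=5: pose=(-8,6,S); sL=40/97, sR=10/29; mL=-5/29, mR=-1645/2813; mL+mR=-2130/2813 → advance -1; mR−mL=-40/97 → turn -1·90°

0 160/389 160/353 -80/353 -87600/137317 -7 6 E
1 40/97 10/29 -5/29 -1645/2813 -8 6 S
2 160/481 160/521 -80/521 -121840/250601 -8 7 W
3 80/241 16/41 -8/41 -5208/9881 -7 7 N
4 160/389 160/353 -80/353 -87600/137317 -7 6 E
5 40/97 10/29 -5/29 -1645/2813 -8 6 S
final -8 7 W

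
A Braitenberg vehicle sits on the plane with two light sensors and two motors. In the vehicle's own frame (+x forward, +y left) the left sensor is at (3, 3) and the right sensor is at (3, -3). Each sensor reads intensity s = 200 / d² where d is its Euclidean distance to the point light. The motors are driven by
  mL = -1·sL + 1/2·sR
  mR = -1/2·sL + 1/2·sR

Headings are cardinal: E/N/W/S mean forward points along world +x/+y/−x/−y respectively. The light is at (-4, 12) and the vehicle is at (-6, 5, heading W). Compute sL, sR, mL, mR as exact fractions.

8/5 200/41 172/205 336/205

left sensor world pos  = (-9, 2); dL² = 125
right sensor world pos = (-9, 8); dR² = 41
sL = 200/125 = 8/5
sR = 200/41 = 200/41
mL = -1·sL + 1/2·sR = 172/205
mR = -1/2·sL + 1/2·sR = 336/205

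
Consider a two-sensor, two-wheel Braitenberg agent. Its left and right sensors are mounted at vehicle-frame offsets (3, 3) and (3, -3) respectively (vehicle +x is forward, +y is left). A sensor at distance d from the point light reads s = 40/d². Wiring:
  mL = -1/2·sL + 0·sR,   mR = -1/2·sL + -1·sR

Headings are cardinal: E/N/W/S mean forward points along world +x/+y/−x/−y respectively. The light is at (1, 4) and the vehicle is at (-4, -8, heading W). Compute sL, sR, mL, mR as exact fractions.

left sensor world pos  = (-7, -11); dL² = 289
right sensor world pos = (-7, -5); dR² = 145
sL = 40/289 = 40/289
sR = 40/145 = 8/29
mL = -1/2·sL + 0·sR = -20/289
mR = -1/2·sL + -1·sR = -2892/8381

40/289 8/29 -20/289 -2892/8381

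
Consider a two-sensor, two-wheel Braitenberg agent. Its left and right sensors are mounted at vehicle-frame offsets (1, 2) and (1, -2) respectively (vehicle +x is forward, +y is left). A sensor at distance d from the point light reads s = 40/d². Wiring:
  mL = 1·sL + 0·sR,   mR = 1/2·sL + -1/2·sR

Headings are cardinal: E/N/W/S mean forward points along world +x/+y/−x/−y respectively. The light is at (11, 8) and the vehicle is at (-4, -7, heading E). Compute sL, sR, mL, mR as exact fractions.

8/73 8/97 8/73 96/7081

left sensor world pos  = (-3, -5); dL² = 365
right sensor world pos = (-3, -9); dR² = 485
sL = 40/365 = 8/73
sR = 40/485 = 8/97
mL = 1·sL + 0·sR = 8/73
mR = 1/2·sL + -1/2·sR = 96/7081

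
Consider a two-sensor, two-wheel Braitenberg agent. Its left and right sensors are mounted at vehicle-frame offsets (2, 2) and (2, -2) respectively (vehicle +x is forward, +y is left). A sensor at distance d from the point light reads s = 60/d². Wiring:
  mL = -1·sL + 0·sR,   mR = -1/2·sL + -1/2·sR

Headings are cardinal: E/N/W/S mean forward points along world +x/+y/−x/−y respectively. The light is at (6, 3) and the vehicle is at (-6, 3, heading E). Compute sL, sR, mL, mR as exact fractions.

left sensor world pos  = (-4, 5); dL² = 104
right sensor world pos = (-4, 1); dR² = 104
sL = 60/104 = 15/26
sR = 60/104 = 15/26
mL = -1·sL + 0·sR = -15/26
mR = -1/2·sL + -1/2·sR = -15/26

15/26 15/26 -15/26 -15/26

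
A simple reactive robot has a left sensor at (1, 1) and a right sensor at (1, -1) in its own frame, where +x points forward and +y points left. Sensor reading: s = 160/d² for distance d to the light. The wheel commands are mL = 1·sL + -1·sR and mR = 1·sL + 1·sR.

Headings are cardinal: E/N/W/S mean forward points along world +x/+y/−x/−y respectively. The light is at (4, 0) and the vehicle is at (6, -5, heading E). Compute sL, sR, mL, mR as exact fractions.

left sensor world pos  = (7, -4); dL² = 25
right sensor world pos = (7, -6); dR² = 45
sL = 160/25 = 32/5
sR = 160/45 = 32/9
mL = 1·sL + -1·sR = 128/45
mR = 1·sL + 1·sR = 448/45

32/5 32/9 128/45 448/45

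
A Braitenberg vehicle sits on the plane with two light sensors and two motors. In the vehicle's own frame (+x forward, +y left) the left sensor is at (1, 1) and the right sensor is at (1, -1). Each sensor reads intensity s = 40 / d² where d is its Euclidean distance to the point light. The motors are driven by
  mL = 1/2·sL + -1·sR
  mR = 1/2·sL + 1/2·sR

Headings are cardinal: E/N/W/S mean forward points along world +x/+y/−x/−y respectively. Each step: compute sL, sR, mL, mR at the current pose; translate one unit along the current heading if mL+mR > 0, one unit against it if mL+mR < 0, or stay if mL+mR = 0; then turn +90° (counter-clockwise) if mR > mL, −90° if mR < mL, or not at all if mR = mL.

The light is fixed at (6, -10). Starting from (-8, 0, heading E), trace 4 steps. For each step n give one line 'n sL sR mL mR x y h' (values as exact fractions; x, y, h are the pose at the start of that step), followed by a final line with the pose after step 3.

n=0: pose=(-8,0,E); sL=4/29, sR=4/25; mL=-66/725, mR=108/725; mL+mR=42/725 → advance +1; mR−mL=6/25 → turn +1·90°
n=1: pose=(-7,0,N); sL=40/317, sR=8/53; mL=-1476/16801, mR=2328/16801; mL+mR=852/16801 → advance +1; mR−mL=12/53 → turn +1·90°
n=2: pose=(-7,1,W); sL=5/37, sR=2/17; mL=-63/1258, mR=159/1258; mL+mR=48/629 → advance +1; mR−mL=3/17 → turn +1·90°
n=3: pose=(-8,1,S); sL=40/269, sR=8/65; mL=-852/17485, mR=2376/17485; mL+mR=1524/17485 → advance +1; mR−mL=12/65 → turn +1·90°

0 4/29 4/25 -66/725 108/725 -8 0 E
1 40/317 8/53 -1476/16801 2328/16801 -7 0 N
2 5/37 2/17 -63/1258 159/1258 -7 1 W
3 40/269 8/65 -852/17485 2376/17485 -8 1 S
final -8 0 E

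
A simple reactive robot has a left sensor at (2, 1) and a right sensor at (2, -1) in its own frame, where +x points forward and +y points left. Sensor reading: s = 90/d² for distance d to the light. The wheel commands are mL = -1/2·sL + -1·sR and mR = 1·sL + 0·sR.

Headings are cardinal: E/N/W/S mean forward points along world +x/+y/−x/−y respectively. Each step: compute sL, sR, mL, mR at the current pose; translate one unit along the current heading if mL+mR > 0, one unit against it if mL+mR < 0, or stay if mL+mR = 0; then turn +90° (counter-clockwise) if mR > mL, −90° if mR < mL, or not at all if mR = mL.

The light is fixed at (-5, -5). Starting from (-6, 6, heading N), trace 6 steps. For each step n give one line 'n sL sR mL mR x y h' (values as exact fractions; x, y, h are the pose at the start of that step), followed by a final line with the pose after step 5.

n=0: pose=(-6,6,N); sL=90/173, sR=90/169; mL=-23175/29237, mR=90/173; mL+mR=-7965/29237 → advance -1; mR−mL=38385/29237 → turn +1·90°
n=1: pose=(-6,5,W); sL=1, sR=9/13; mL=-31/26, mR=1; mL+mR=-5/26 → advance -1; mR−mL=57/26 → turn +1·90°
n=2: pose=(-5,5,S); sL=18/13, sR=18/13; mL=-27/13, mR=18/13; mL+mR=-9/13 → advance -1; mR−mL=45/13 → turn +1·90°
n=3: pose=(-5,6,E); sL=45/74, sR=45/52; mL=-1125/962, mR=45/74; mL+mR=-270/481 → advance -1; mR−mL=855/481 → turn +1·90°
n=4: pose=(-6,6,N); sL=90/173, sR=90/169; mL=-23175/29237, mR=90/173; mL+mR=-7965/29237 → advance -1; mR−mL=38385/29237 → turn +1·90°
n=5: pose=(-6,5,W); sL=1, sR=9/13; mL=-31/26, mR=1; mL+mR=-5/26 → advance -1; mR−mL=57/26 → turn +1·90°

0 90/173 90/169 -23175/29237 90/173 -6 6 N
1 1 9/13 -31/26 1 -6 5 W
2 18/13 18/13 -27/13 18/13 -5 5 S
3 45/74 45/52 -1125/962 45/74 -5 6 E
4 90/173 90/169 -23175/29237 90/173 -6 6 N
5 1 9/13 -31/26 1 -6 5 W
final -5 5 S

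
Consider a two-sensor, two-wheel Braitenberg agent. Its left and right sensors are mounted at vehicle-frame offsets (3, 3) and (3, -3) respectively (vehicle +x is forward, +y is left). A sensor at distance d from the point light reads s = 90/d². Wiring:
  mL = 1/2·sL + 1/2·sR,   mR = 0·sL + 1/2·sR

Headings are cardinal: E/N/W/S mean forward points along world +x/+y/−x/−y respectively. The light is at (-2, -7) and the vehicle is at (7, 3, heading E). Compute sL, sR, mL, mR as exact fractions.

left sensor world pos  = (10, 6); dL² = 313
right sensor world pos = (10, 0); dR² = 193
sL = 90/313 = 90/313
sR = 90/193 = 90/193
mL = 1/2·sL + 1/2·sR = 22770/60409
mR = 0·sL + 1/2·sR = 45/193

90/313 90/193 22770/60409 45/193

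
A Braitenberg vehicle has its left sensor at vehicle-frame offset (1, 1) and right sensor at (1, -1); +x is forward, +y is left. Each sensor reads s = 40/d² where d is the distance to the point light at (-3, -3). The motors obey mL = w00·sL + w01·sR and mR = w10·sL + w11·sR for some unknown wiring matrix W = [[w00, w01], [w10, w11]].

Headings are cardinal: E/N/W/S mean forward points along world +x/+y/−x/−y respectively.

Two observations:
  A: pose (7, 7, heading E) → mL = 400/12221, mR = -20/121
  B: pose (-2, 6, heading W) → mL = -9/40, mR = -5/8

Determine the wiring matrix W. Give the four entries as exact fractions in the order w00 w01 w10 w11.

-1 1 -1 0

obs A: pose=(7,7,E) → sL=20/121, sR=20/101, mL=400/12221, mR=-20/121
obs B: pose=(-2,6,W) → sL=5/8, sR=2/5, mL=-9/40, mR=-5/8
sensor matrix S = [[20/121, 20/101], [5/8, 2/5]]; det S = -1409/24442
solve [mL_A; mL_B] = S·[w00; w01] and [mR_A; mR_B] = S·[w10; w11]:
  w00 = -1, w01 = 1, w10 = -1, w11 = 0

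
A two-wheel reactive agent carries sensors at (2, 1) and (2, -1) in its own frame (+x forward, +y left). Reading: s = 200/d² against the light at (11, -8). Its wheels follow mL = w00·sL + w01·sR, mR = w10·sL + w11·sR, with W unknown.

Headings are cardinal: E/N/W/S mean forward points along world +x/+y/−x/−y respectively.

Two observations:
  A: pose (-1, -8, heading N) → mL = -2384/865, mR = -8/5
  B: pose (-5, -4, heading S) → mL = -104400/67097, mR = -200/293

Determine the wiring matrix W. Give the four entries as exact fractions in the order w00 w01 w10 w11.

-1 -1 0 -1

obs A: pose=(-1,-8,N) → sL=200/173, sR=8/5, mL=-2384/865, mR=-8/5
obs B: pose=(-5,-4,S) → sL=200/229, sR=200/293, mL=-104400/67097, mR=-200/293
sensor matrix S = [[200/173, 8/5], [200/229, 200/293]]; det S = -7060480/11607781
solve [mL_A; mL_B] = S·[w00; w01] and [mR_A; mR_B] = S·[w10; w11]:
  w00 = -1, w01 = -1, w10 = 0, w11 = -1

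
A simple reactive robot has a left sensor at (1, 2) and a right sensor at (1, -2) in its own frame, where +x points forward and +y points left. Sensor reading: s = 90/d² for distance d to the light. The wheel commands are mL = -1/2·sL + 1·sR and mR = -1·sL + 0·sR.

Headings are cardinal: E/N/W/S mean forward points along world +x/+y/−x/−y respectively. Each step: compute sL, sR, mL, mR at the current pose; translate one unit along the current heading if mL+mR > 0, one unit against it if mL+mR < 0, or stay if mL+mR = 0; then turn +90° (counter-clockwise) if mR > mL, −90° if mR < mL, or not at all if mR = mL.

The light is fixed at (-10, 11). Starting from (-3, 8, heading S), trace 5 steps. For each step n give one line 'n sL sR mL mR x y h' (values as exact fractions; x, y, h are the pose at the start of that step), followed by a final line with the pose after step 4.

n=0: pose=(-3,8,S); sL=90/97, sR=90/41; mL=6885/3977, mR=-90/97; mL+mR=3195/3977 → advance +1; mR−mL=-10575/3977 → turn -1·90°
n=1: pose=(-3,7,W); sL=5/4, sR=9/4; mL=13/8, mR=-5/4; mL+mR=3/8 → advance +1; mR−mL=-23/8 → turn -1·90°
n=2: pose=(-4,7,N); sL=18/5, sR=90/73; mL=-207/365, mR=-18/5; mL+mR=-1521/365 → advance -1; mR−mL=-1107/365 → turn -1·90°
n=3: pose=(-4,6,E); sL=45/29, sR=45/49; mL=405/2842, mR=-45/29; mL+mR=-4005/2842 → advance -1; mR−mL=-4815/2842 → turn -1·90°
n=4: pose=(-5,6,S); sL=18/17, sR=2; mL=25/17, mR=-18/17; mL+mR=7/17 → advance +1; mR−mL=-43/17 → turn -1·90°

0 90/97 90/41 6885/3977 -90/97 -3 8 S
1 5/4 9/4 13/8 -5/4 -3 7 W
2 18/5 90/73 -207/365 -18/5 -4 7 N
3 45/29 45/49 405/2842 -45/29 -4 6 E
4 18/17 2 25/17 -18/17 -5 6 S
final -5 5 W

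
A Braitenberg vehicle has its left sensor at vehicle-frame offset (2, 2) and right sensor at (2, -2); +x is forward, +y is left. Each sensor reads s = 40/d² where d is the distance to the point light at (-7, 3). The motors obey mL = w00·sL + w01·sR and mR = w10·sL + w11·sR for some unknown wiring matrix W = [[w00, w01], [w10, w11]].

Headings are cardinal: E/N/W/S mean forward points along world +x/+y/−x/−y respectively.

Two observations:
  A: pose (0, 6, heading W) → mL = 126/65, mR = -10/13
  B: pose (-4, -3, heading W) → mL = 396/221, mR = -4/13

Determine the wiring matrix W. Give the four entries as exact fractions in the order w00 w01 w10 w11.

1 1/2 -1/2 0

obs A: pose=(0,6,W) → sL=20/13, sR=4/5, mL=126/65, mR=-10/13
obs B: pose=(-4,-3,W) → sL=8/13, sR=40/17, mL=396/221, mR=-4/13
sensor matrix S = [[20/13, 4/5], [8/13, 40/17]]; det S = 3456/1105
solve [mL_A; mL_B] = S·[w00; w01] and [mR_A; mR_B] = S·[w10; w11]:
  w00 = 1, w01 = 1/2, w10 = -1/2, w11 = 0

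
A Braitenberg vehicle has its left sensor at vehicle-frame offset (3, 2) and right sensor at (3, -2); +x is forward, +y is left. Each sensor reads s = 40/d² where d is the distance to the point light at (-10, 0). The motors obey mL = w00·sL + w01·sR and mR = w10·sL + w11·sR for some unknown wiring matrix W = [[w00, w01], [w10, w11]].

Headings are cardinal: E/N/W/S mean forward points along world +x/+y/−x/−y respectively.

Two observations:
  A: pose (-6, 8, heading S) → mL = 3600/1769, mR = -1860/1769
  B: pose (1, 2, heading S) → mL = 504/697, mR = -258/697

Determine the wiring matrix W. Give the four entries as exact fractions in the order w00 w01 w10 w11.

1 1 1/2 -1

obs A: pose=(-6,8,S) → sL=40/61, sR=40/29, mL=3600/1769, mR=-1860/1769
obs B: pose=(1,2,S) → sL=4/17, sR=20/41, mL=504/697, mR=-258/697
sensor matrix S = [[40/61, 40/29], [4/17, 20/41]]; det S = -5760/1232993
solve [mL_A; mL_B] = S·[w00; w01] and [mR_A; mR_B] = S·[w10; w11]:
  w00 = 1, w01 = 1, w10 = 1/2, w11 = -1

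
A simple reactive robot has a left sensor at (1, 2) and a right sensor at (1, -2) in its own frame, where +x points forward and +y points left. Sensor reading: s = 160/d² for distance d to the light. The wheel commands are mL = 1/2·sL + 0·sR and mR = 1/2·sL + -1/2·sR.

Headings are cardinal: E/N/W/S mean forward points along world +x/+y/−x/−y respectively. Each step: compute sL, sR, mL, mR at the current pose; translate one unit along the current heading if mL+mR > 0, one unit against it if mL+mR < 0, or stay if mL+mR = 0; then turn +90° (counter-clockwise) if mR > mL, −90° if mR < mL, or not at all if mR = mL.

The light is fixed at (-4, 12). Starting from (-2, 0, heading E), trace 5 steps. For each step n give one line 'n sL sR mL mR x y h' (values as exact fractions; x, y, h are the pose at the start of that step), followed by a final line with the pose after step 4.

n=0: pose=(-2,0,E); sL=160/109, sR=32/41; mL=80/109, mR=1536/4469; mL+mR=4816/4469 → advance +1; mR−mL=-16/41 → turn -1·90°
n=1: pose=(-1,0,S); sL=80/97, sR=16/17; mL=40/97, mR=-96/1649; mL+mR=584/1649 → advance +1; mR−mL=-8/17 → turn -1·90°
n=2: pose=(-1,-1,W); sL=160/229, sR=32/25; mL=80/229, mR=-1664/5725; mL+mR=336/5725 → advance +1; mR−mL=-16/25 → turn -1·90°
n=3: pose=(-2,-1,N); sL=10/9, sR=1; mL=5/9, mR=1/18; mL+mR=11/18 → advance +1; mR−mL=-1/2 → turn -1·90°
n=4: pose=(-2,0,E); sL=160/109, sR=32/41; mL=80/109, mR=1536/4469; mL+mR=4816/4469 → advance +1; mR−mL=-16/41 → turn -1·90°

0 160/109 32/41 80/109 1536/4469 -2 0 E
1 80/97 16/17 40/97 -96/1649 -1 0 S
2 160/229 32/25 80/229 -1664/5725 -1 -1 W
3 10/9 1 5/9 1/18 -2 -1 N
4 160/109 32/41 80/109 1536/4469 -2 0 E
final -1 0 S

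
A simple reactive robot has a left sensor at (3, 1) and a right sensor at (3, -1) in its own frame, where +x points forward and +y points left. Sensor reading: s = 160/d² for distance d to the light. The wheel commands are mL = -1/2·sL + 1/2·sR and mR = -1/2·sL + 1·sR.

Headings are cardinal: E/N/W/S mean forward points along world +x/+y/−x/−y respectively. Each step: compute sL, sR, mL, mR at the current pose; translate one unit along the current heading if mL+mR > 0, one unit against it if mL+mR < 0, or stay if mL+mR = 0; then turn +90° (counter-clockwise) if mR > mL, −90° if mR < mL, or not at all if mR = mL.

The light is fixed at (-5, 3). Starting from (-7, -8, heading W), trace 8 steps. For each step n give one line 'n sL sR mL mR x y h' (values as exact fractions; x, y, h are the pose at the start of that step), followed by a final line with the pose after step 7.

n=0: pose=(-7,-8,W); sL=160/169, sR=32/25; mL=704/4225, mR=3408/4225; mL+mR=4112/4225 → advance +1; mR−mL=16/25 → turn +1·90°
n=1: pose=(-8,-8,S); sL=4/5, sR=40/53; mL=-6/265, mR=94/265; mL+mR=88/265 → advance +1; mR−mL=20/53 → turn +1·90°
n=2: pose=(-8,-9,E); sL=160/121, sR=160/169; mL=-3840/20449, mR=5840/20449; mL+mR=2000/20449 → advance +1; mR−mL=80/169 → turn +1·90°
n=3: pose=(-7,-9,N); sL=16/9, sR=80/41; mL=32/369, mR=392/369; mL+mR=424/369 → advance +1; mR−mL=40/41 → turn +1·90°
n=4: pose=(-7,-8,W); sL=160/169, sR=32/25; mL=704/4225, mR=3408/4225; mL+mR=4112/4225 → advance +1; mR−mL=16/25 → turn +1·90°
n=5: pose=(-8,-8,S); sL=4/5, sR=40/53; mL=-6/265, mR=94/265; mL+mR=88/265 → advance +1; mR−mL=20/53 → turn +1·90°
n=6: pose=(-8,-9,E); sL=160/121, sR=160/169; mL=-3840/20449, mR=5840/20449; mL+mR=2000/20449 → advance +1; mR−mL=80/169 → turn +1·90°
n=7: pose=(-7,-9,N); sL=16/9, sR=80/41; mL=32/369, mR=392/369; mL+mR=424/369 → advance +1; mR−mL=40/41 → turn +1·90°

0 160/169 32/25 704/4225 3408/4225 -7 -8 W
1 4/5 40/53 -6/265 94/265 -8 -8 S
2 160/121 160/169 -3840/20449 5840/20449 -8 -9 E
3 16/9 80/41 32/369 392/369 -7 -9 N
4 160/169 32/25 704/4225 3408/4225 -7 -8 W
5 4/5 40/53 -6/265 94/265 -8 -8 S
6 160/121 160/169 -3840/20449 5840/20449 -8 -9 E
7 16/9 80/41 32/369 392/369 -7 -9 N
final -7 -8 W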